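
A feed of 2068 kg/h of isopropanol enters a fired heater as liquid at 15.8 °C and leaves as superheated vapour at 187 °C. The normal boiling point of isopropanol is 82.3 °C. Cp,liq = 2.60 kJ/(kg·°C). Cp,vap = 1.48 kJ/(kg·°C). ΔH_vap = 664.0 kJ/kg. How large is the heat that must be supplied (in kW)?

Q = 570 kW

liquid 15.8→82.3 °C: 172.9 kJ/kg
vaporisation at 82.3 °C: 664 kJ/kg
vapour 82.3→187 °C: 154.96 kJ/kg
Δh = 172.9 + 664 + 154.96 = 991.86 kJ/kg
Q = ṁ·Δh = 2068 kg/h × 991.86 kJ/kg = 2.0512e+06 kJ/h
|Q| = 569.77 kW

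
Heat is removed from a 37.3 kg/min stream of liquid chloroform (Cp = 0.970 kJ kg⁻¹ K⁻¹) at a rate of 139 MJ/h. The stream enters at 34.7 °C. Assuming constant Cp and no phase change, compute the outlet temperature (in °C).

Q = 139 MJ/h = 2316.7 kJ/min
ΔT = Q/(ṁ·Cp) = 2316.7/(37.3×0.970) = 64.03 K
T_out = 34.7 − 64.03 = -29.33 °C

T_out = -29.3 °C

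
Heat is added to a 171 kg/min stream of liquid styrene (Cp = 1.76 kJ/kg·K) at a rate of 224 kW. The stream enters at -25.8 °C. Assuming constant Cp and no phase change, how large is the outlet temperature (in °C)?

T_out = 18.9 °C

Q = 224 kW = 13440 kJ/min
ΔT = Q/(ṁ·Cp) = 13440/(171×1.76) = 44.657 K
T_out = -25.8 + 44.657 = 18.857 °C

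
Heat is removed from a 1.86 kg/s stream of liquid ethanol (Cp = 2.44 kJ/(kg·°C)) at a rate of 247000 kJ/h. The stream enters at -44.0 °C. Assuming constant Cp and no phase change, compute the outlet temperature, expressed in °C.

T_out = -59.1 °C

Q = 247000 kJ/h = 68.611 kJ/s
ΔT = Q/(ṁ·Cp) = 68.611/(1.86×2.44) = 15.118 K
T_out = -44.0 − 15.118 = -59.118 °C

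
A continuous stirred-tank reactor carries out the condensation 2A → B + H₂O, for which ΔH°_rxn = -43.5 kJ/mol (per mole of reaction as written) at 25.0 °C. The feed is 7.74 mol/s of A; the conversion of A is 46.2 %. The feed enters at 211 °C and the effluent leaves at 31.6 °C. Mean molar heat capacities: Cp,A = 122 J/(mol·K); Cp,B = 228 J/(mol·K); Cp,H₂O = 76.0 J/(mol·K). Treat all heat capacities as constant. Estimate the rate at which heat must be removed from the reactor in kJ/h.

Extent of reaction ξ = 0.462 × 7.74 / 2 = 1.7879 mol/s
Reaction term: ξ·ΔH°_rxn = 1.7879 × -43.5 = -77.775 kJ/s
Sensible, feed 211→25 °C: -175.64 kJ/s
Outlet flows (mol/s): A 4.1641, B 1.7879, H₂O 1.7879
Sensible, products 25→31.6 °C: 6.9403 kJ/s
Q = ΔH = -246.47 kJ/s = -246.47 kW
Heat removed = 887300 kJ/h

Q_out = 887000 kJ/h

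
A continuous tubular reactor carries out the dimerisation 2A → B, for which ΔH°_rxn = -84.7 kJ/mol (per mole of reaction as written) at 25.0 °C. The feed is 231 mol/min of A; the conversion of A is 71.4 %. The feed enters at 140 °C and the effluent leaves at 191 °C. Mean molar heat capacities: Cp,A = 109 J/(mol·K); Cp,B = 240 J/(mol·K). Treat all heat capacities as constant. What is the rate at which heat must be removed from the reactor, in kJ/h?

Extent of reaction ξ = 0.714 × 231 / 2 = 82.467 mol/min
Reaction term: ξ·ΔH°_rxn = 82.467 × -84.7 = -6985 kJ/min
Sensible, feed 140→25 °C: -2895.6 kJ/min
Outlet flows (mol/min): A 66.066, B 82.467
Sensible, products 25→191 °C: 4480.9 kJ/min
Q = ΔH = -5399.7 kJ/min = -89.994 kW
Heat removed = 323980 kJ/h

Q_out = 324000 kJ/h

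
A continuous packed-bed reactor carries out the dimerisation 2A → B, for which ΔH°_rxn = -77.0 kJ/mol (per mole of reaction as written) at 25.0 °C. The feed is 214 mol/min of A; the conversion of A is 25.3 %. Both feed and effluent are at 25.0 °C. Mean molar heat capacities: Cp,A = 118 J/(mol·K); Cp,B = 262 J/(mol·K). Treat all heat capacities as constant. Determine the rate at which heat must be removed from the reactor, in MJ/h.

Q_out = 125 MJ/h

Extent of reaction ξ = 0.253 × 214 / 2 = 27.071 mol/min
Reaction term: ξ·ΔH°_rxn = 27.071 × -77.0 = -2084.5 kJ/min
Q = ΔH = -2084.5 kJ/min = -34.741 kW
Heat removed = 125.07 MJ/h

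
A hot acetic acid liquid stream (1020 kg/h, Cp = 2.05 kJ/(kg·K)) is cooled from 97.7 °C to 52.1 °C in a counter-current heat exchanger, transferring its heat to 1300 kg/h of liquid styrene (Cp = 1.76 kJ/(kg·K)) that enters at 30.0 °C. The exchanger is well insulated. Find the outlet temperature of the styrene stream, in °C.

T_c,out = 71.7 °C

Heat released by hot stream: Q = 1020 × 2.05 × (97.7 − 52.1) = 95350 kJ/h
Energy balance on cold side (adiabatic exchanger): Q = ṁ_c·Cp_c·(T_c,out − T_c,in)
T_c,out = 30.0 + 95350/(1300 × 1.76) = 71.674 °C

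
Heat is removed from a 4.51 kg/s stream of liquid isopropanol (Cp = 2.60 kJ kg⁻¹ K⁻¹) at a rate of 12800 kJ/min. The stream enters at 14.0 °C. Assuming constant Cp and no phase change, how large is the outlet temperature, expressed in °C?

Q = 12800 kJ/min = 213.33 kJ/s
ΔT = Q/(ṁ·Cp) = 213.33/(4.51×2.60) = 18.193 K
T_out = 14.0 − 18.193 = -4.1932 °C

T_out = -4.19 °C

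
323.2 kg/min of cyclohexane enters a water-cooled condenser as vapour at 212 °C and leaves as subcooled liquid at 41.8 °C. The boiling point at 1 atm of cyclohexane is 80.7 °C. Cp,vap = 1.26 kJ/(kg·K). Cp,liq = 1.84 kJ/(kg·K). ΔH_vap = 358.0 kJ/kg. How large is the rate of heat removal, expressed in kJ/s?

vapour 212→80.7 °C: -165.44 kJ/kg
condensation at 80.7 °C: -358 kJ/kg
liquid 80.7→41.8 °C: -71.576 kJ/kg
Δh = -165.44 + -358 + -71.576 = -595.01 kJ/kg
Q = ṁ·Δh = 323.2 kg/min × -595.01 kJ/kg = -192310 kJ/min
|Q| = 3205.1 kW

Q_c = 3210 kJ/s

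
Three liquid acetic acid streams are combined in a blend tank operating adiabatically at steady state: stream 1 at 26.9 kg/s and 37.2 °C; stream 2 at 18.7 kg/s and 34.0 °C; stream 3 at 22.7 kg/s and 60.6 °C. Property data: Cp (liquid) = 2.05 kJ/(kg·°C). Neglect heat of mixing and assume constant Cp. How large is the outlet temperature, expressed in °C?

Adiabatic, steady state ⇒ Σ ṁᵢCp,ᵢ(T_out − Tᵢ) = 0
T_out = Σ ṁᵢCp,ᵢTᵢ / Σ ṁᵢCp,ᵢ
      = 6174.8 / 140.01 = 44.101 °C

T_out = 44.1 °C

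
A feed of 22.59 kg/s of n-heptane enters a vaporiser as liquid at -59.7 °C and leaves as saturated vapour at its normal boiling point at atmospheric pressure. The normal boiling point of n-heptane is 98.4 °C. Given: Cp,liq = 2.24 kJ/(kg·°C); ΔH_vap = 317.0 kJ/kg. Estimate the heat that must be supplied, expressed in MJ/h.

Q = 54600 MJ/h

liquid -59.7→98.4 °C: 354.14 kJ/kg
vaporisation at 98.4 °C: 317 kJ/kg
Δh = 354.14 + 317 = 671.14 kJ/kg
Q = ṁ·Δh = 22.59 kg/s × 671.14 kJ/kg = 15161 kJ/s
|Q| = 15161 kW = 54580 MJ/h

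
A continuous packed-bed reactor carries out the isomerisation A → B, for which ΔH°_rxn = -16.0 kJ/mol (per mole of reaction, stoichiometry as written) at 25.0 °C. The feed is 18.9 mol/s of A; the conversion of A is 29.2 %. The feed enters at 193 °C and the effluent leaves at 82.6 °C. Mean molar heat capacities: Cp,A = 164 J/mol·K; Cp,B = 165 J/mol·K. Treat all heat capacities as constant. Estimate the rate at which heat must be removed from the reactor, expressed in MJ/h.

Extent of reaction ξ = 0.292 × 18.9 = 5.5188 mol/s
Reaction term: ξ·ΔH°_rxn = 5.5188 × -16.0 = -88.301 kJ/s
Sensible, feed 193→25 °C: -520.73 kJ/s
Outlet flows (mol/s): A 13.381, B 5.5188
Sensible, products 25→82.6 °C: 178.85 kJ/s
Q = ΔH = -430.18 kJ/s = -430.18 kW
Heat removed = 1548.6 MJ/h

Q_out = 1550 MJ/h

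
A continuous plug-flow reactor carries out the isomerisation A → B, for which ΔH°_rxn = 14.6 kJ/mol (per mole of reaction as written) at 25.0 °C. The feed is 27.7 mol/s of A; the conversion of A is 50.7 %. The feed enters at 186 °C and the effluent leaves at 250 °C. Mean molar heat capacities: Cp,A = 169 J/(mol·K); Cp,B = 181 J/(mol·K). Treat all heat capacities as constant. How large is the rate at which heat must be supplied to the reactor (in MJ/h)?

Q_in = 1950 MJ/h

Extent of reaction ξ = 0.507 × 27.7 = 14.044 mol/s
Reaction term: ξ·ΔH°_rxn = 14.044 × 14.6 = 205.04 kJ/s
Sensible, feed 186→25 °C: -753.69 kJ/s
Outlet flows (mol/s): A 13.656, B 14.044
Sensible, products 25→250 °C: 1091.2 kJ/s
Q = ΔH = 542.56 kJ/s = 542.56 kW
Heat supplied = 1953.2 MJ/h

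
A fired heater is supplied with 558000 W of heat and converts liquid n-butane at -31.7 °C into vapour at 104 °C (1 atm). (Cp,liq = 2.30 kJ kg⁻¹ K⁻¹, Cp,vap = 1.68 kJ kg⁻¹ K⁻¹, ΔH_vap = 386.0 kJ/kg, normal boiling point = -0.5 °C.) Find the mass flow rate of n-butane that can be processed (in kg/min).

ṁ = 52.9 kg/min

Δh = 2.30×(-0.5−-31.7) + 386.0 + 1.68×(104−-0.5) = 633.32 kJ/kg
Q = 558000 W = 558 kJ/s = 33480 kJ/min
ṁ = Q/Δh = 33480 / 633.32 = 52.864 kg/min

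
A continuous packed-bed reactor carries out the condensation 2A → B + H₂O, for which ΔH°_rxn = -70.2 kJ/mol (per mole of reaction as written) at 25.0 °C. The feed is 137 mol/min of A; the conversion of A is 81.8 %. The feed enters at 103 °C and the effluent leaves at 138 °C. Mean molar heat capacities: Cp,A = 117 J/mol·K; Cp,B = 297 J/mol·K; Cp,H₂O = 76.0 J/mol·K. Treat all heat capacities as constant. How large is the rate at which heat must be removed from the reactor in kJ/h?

Extent of reaction ξ = 0.818 × 137 / 2 = 56.033 mol/min
Reaction term: ξ·ΔH°_rxn = 56.033 × -70.2 = -3933.5 kJ/min
Sensible, feed 103→25 °C: -1250.3 kJ/min
Outlet flows (mol/min): A 24.934, B 56.033, H₂O 56.033
Sensible, products 25→138 °C: 2691.4 kJ/min
Q = ΔH = -2492.4 kJ/min = -41.54 kW
Heat removed = 149540 kJ/h

Q_out = 150000 kJ/h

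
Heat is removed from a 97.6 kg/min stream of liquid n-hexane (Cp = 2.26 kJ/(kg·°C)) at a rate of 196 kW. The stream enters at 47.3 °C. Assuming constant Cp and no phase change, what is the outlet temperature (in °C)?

T_out = -6.01 °C

Q = 196 kW = 11760 kJ/min
ΔT = Q/(ṁ·Cp) = 11760/(97.6×2.26) = 53.315 K
T_out = 47.3 − 53.315 = -6.015 °C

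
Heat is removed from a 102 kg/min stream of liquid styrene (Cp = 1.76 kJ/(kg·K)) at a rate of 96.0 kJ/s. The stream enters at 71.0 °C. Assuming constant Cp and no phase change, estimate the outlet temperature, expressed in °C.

Q = 96.0 kJ/s = 5760 kJ/min
ΔT = Q/(ṁ·Cp) = 5760/(102×1.76) = 32.086 K
T_out = 71.0 − 32.086 = 38.914 °C

T_out = 38.9 °C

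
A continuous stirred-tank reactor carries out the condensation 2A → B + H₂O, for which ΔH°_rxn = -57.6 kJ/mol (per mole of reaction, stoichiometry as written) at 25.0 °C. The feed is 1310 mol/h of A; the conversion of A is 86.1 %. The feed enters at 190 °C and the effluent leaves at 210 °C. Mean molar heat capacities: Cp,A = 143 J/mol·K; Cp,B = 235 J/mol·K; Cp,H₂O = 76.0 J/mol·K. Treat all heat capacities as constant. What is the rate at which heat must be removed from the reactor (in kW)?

Q_out = 7.26 kW

Extent of reaction ξ = 0.861 × 1310 / 2 = 563.96 mol/h
Reaction term: ξ·ΔH°_rxn = 563.96 × -57.6 = -32484 kJ/h
Sensible, feed 190→25 °C: -30909 kJ/h
Outlet flows (mol/h): A 182.09, B 563.96, H₂O 563.96
Sensible, products 25→210 °C: 37264 kJ/h
Q = ΔH = -26129 kJ/h = -7.258 kW
Heat removed = 7.258 kW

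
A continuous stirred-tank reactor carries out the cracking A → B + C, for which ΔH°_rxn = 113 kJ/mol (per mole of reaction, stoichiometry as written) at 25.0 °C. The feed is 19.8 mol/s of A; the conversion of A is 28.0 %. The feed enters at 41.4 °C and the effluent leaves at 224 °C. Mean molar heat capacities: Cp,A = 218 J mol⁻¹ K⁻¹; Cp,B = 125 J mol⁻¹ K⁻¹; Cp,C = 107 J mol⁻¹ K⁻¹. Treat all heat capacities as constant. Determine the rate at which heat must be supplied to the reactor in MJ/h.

Q_in = 5150 MJ/h

Extent of reaction ξ = 0.280 × 19.8 = 5.544 mol/s
Reaction term: ξ·ΔH°_rxn = 5.544 × 113 = 626.47 kJ/s
Sensible, feed 41.4→25 °C: -70.789 kJ/s
Outlet flows (mol/s): A 14.256, B 5.544, C 5.544
Sensible, products 25→224 °C: 874.41 kJ/s
Q = ΔH = 1430.1 kJ/s = 1430.1 kW
Heat supplied = 5148.3 MJ/h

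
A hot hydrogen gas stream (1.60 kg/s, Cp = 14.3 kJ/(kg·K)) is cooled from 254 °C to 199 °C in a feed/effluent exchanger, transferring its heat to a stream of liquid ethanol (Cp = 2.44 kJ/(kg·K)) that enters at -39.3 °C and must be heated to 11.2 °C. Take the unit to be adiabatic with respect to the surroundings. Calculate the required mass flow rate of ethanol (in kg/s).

ṁ_c = 10.2 kg/s

Heat released by hot stream: Q = 1.60 × 14.3 × (254 − 199) = 1258.4 kJ/s
Energy balance on cold side (adiabatic exchanger): Q = ṁ_c·Cp_c·(T_c,out − T_c,in)
ṁ_c = 1258.4 / [2.44 × (11.2 − -39.3)] = 10.213 kg/s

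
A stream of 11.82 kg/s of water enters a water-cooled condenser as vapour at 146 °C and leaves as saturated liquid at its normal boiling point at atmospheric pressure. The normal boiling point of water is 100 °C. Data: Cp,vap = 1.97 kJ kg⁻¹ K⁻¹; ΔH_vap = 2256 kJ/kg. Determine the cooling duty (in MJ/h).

Q_c = 99900 MJ/h

vapour 146→100 °C: -90.62 kJ/kg
condensation at 100 °C: -2256 kJ/kg
Δh = -90.62 + -2256 = -2346.6 kJ/kg
Q = ṁ·Δh = 11.82 kg/s × -2346.6 kJ/kg = -27737 kJ/s
|Q| = 27737 kW = 99853 MJ/h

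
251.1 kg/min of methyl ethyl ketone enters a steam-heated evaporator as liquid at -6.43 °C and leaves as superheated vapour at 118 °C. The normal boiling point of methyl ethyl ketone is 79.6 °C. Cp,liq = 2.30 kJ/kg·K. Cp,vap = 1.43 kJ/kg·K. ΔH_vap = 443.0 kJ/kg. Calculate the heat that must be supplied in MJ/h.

Q = 10500 MJ/h

liquid -6.43→79.6 °C: 197.87 kJ/kg
vaporisation at 79.6 °C: 443 kJ/kg
vapour 79.6→118 °C: 54.912 kJ/kg
Δh = 197.87 + 443 + 54.912 = 695.78 kJ/kg
Q = ṁ·Δh = 251.1 kg/min × 695.78 kJ/kg = 174710 kJ/min
|Q| = 2911.8 kW = 10483 MJ/h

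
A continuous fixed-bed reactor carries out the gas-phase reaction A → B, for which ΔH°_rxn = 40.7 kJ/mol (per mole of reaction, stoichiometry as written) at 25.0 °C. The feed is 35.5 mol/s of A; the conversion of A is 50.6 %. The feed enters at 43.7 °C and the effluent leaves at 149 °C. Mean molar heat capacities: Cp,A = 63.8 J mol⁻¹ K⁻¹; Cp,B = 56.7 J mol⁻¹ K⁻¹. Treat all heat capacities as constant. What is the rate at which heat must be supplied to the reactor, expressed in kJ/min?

Extent of reaction ξ = 0.506 × 35.5 = 17.963 mol/s
Reaction term: ξ·ΔH°_rxn = 17.963 × 40.7 = 731.09 kJ/s
Sensible, feed 43.7→25 °C: -42.354 kJ/s
Outlet flows (mol/s): A 17.537, B 17.963
Sensible, products 25→149 °C: 265.03 kJ/s
Q = ΔH = 953.77 kJ/s = 953.77 kW
Heat supplied = 57226 kJ/min

Q_in = 57200 kJ/min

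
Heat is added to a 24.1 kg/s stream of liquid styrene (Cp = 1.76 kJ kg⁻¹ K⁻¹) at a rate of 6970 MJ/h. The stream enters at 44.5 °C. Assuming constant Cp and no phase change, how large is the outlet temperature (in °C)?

T_out = 90.1 °C

Q = 6970 MJ/h = 1936.1 kJ/s
ΔT = Q/(ṁ·Cp) = 1936.1/(24.1×1.76) = 45.646 K
T_out = 44.5 + 45.646 = 90.146 °C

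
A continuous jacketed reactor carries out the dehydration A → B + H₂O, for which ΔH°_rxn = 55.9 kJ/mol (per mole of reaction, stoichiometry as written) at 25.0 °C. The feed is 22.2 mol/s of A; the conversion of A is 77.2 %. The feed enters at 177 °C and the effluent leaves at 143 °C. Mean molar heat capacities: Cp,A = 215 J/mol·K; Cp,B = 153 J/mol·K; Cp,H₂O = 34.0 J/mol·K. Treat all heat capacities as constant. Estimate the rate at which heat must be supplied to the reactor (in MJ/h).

Q_in = 2660 MJ/h

Extent of reaction ξ = 0.772 × 22.2 = 17.138 mol/s
Reaction term: ξ·ΔH°_rxn = 17.138 × 55.9 = 958.04 kJ/s
Sensible, feed 177→25 °C: -725.5 kJ/s
Outlet flows (mol/s): A 5.0616, B 17.138, H₂O 17.138
Sensible, products 25→143 °C: 506.59 kJ/s
Q = ΔH = 739.13 kJ/s = 739.13 kW
Heat supplied = 2660.9 MJ/h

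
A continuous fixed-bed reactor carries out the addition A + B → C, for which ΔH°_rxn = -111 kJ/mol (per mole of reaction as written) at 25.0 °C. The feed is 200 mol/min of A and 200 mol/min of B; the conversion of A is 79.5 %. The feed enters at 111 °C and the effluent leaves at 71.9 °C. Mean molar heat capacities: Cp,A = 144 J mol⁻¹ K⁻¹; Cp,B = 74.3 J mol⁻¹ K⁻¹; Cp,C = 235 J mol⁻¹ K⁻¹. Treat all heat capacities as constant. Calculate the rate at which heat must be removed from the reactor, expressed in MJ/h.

Q_out = 1150 MJ/h

Extent of reaction ξ = 0.795 × 200 = 159 mol/min
Reaction term: ξ·ΔH°_rxn = 159 × -111 = -17649 kJ/min
Sensible, feed 111→25 °C: -3754.8 kJ/min
Outlet flows (mol/min): A 41, B 41, C 159
Sensible, products 25→71.9 °C: 2172.2 kJ/min
Q = ΔH = -19232 kJ/min = -320.53 kW
Heat removed = 1153.9 MJ/h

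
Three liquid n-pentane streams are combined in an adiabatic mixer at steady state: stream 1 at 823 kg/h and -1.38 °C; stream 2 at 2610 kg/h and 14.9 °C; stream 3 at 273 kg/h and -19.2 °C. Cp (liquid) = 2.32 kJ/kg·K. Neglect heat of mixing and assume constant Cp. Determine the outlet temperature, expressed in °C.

T_out = 8.77 °C

Energy balance with Q = 0: Σ ṁᵢCp,ᵢ(T_out − Tᵢ) = 0
Σ ṁᵢCp,ᵢTᵢ = 823×2.32×-1.38 + 2610×2.32×14.9 + 273×2.32×-19.2 = 75427
Σ ṁᵢCp,ᵢ = 823×2.32 + 2610×2.32 + 273×2.32 = 8597.9
T_out = 75427 / 8597.9 = 8.7727 °C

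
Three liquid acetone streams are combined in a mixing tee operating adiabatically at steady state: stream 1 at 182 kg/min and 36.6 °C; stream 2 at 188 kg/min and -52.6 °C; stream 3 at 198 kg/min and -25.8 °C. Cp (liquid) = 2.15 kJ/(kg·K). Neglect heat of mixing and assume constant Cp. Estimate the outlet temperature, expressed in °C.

T_out = -14.7 °C

Energy balance with Q = 0: Σ ṁᵢCp,ᵢ(T_out − Tᵢ) = 0
Σ ṁᵢCp,ᵢTᵢ = 182×2.15×36.6 + 188×2.15×-52.6 + 198×2.15×-25.8 = -17922
Σ ṁᵢCp,ᵢ = 182×2.15 + 188×2.15 + 198×2.15 = 1221.2
T_out = -17922 / 1221.2 = -14.676 °C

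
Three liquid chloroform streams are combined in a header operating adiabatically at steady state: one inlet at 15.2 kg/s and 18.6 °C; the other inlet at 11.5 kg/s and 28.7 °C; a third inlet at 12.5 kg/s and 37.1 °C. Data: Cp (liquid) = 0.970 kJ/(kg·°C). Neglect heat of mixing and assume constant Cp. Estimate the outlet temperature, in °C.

T_out = 27.5 °C

No heat crosses the boundary, so H_out = H_in.
T_out = Σ ṁᵢCp,ᵢTᵢ / Σ ṁᵢCp,ᵢ
      = 1044.2 / 38.024 = 27.462 °C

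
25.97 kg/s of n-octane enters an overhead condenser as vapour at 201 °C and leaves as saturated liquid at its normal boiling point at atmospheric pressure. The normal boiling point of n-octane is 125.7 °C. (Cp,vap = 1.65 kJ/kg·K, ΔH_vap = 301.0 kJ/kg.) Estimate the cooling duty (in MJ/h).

vapour 201→125.7 °C: -124.24 kJ/kg
condensation at 125.7 °C: -301 kJ/kg
Δh = -124.24 + -301 = -425.25 kJ/kg
Q = ṁ·Δh = 25.97 kg/s × -425.25 kJ/kg = -11044 kJ/s
|Q| = 11044 kW = 39757 MJ/h

Q_c = 39800 MJ/h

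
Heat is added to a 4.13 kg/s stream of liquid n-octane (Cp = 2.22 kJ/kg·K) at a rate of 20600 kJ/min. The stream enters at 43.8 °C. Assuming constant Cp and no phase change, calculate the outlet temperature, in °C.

T_out = 81.2 °C

Q = 20600 kJ/min = 343.33 kJ/s
ΔT = Q/(ṁ·Cp) = 343.33/(4.13×2.22) = 37.447 K
T_out = 43.8 + 37.447 = 81.247 °C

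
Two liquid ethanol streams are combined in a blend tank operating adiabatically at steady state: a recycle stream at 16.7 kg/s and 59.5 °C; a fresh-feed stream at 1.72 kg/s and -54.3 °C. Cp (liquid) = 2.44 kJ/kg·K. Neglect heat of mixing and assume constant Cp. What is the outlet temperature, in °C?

T_out = 48.9 °C

Energy balance with Q = 0: Σ ṁᵢCp,ᵢ(T_out − Tᵢ) = 0
Σ ṁᵢCp,ᵢTᵢ = 16.7×2.44×59.5 + 1.72×2.44×-54.3 = 2196.6
Σ ṁᵢCp,ᵢ = 16.7×2.44 + 1.72×2.44 = 44.945
T_out = 2196.6 / 44.945 = 48.874 °C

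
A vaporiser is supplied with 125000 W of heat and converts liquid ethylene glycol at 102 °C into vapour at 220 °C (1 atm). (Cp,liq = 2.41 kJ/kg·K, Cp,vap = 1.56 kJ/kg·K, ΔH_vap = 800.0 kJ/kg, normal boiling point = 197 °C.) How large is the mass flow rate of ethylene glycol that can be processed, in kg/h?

ṁ = 423 kg/h

Δh = 2.41×(197−102) + 800.0 + 1.56×(220−197) = 1064.8 kJ/kg
Q = 125000 W = 125 kJ/s = 450000 kJ/h
ṁ = Q/Δh = 450000 / 1064.8 = 422.6 kg/h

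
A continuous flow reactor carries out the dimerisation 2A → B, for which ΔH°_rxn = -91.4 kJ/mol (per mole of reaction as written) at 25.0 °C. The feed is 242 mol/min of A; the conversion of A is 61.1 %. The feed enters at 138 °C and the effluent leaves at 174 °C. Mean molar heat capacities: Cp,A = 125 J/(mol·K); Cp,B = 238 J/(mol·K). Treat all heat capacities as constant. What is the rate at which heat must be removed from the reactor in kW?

Extent of reaction ξ = 0.611 × 242 / 2 = 73.931 mol/min
Reaction term: ξ·ΔH°_rxn = 73.931 × -91.4 = -6757.3 kJ/min
Sensible, feed 138→25 °C: -3418.2 kJ/min
Outlet flows (mol/min): A 94.138, B 73.931
Sensible, products 25→174 °C: 4375.1 kJ/min
Q = ΔH = -5800.5 kJ/min = -96.675 kW
Heat removed = 96.675 kW

Q_out = 96.7 kW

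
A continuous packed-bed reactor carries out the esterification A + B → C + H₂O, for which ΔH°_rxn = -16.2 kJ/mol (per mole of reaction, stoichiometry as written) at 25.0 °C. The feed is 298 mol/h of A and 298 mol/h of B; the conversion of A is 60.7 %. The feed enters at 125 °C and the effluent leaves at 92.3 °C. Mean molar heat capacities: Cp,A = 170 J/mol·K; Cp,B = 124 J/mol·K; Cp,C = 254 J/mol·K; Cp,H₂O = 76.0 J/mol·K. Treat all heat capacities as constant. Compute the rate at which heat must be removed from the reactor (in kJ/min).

Extent of reaction ξ = 0.607 × 298 = 180.89 mol/h
Reaction term: ξ·ΔH°_rxn = 180.89 × -16.2 = -2930.4 kJ/h
Sensible, feed 125→25 °C: -8761.2 kJ/h
Outlet flows (mol/h): A 117.11, B 117.11, C 180.89, H₂O 180.89
Sensible, products 25→92.3 °C: 6334.5 kJ/h
Q = ΔH = -5357 kJ/h = -1.4881 kW
Heat removed = 89.284 kJ/min

Q_out = 89.3 kJ/min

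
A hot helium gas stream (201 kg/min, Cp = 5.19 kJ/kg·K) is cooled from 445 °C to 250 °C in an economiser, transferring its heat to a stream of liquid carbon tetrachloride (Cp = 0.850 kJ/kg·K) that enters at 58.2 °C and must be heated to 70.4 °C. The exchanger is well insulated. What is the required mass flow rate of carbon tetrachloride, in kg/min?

Heat released by hot stream: Q = 201 × 5.19 × (445 − 250) = 203420 kJ/min
Energy balance on cold side (adiabatic exchanger): Q = ṁ_c·Cp_c·(T_c,out − T_c,in)
ṁ_c = 203420 / [0.850 × (70.4 − 58.2)] = 19616 kg/min

ṁ_c = 19600 kg/min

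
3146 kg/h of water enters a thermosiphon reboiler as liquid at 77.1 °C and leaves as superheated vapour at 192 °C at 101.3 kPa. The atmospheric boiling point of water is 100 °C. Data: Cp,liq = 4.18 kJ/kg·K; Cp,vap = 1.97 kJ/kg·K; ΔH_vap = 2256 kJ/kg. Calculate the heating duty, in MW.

liquid 77.1→100 °C: 95.722 kJ/kg
vaporisation at 100 °C: 2256 kJ/kg
vapour 100→192 °C: 181.24 kJ/kg
Δh = 95.722 + 2256 + 181.24 = 2533 kJ/kg
Q = ṁ·Δh = 3146 kg/h × 2533 kJ/kg = 7.9687e+06 kJ/h
|Q| = 2213.5 kW = 2.2135 MW

Q = 2.21 MW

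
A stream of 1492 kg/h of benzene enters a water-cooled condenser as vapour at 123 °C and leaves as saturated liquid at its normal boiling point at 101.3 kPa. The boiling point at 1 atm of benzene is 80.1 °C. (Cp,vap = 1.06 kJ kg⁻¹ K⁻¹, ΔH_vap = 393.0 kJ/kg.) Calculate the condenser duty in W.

Q_c = 182000 W

vapour 123→80.1 °C: -45.474 kJ/kg
condensation at 80.1 °C: -393 kJ/kg
Δh = -45.474 + -393 = -438.47 kJ/kg
Q = ṁ·Δh = 1492 kg/h × -438.47 kJ/kg = -654200 kJ/h
|Q| = 181.72 kW = 181720 W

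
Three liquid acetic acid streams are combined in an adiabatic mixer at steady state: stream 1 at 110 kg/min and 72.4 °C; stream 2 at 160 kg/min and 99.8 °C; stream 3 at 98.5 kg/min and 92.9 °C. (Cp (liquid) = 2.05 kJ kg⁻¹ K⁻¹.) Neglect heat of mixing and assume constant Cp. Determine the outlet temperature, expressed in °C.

T_out = 89.8 °C

No heat crosses the boundary, so H_out = H_in.
Σ ṁᵢCp,ᵢTᵢ = 110×2.05×72.4 + 160×2.05×99.8 + 98.5×2.05×92.9 = 67819
Σ ṁᵢCp,ᵢ = 110×2.05 + 160×2.05 + 98.5×2.05 = 755.42
T_out = 67819 / 755.42 = 89.777 °C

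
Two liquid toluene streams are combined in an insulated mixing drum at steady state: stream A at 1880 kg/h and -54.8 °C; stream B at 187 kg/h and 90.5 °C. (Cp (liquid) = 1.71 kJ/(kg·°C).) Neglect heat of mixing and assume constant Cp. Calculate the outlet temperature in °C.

Adiabatic, steady state ⇒ Σ ṁᵢCp,ᵢ(T_out − Tᵢ) = 0
T_out = Σ ṁᵢCp,ᵢTᵢ / Σ ṁᵢCp,ᵢ
      = -147230 / 3534.6 = -41.655 °C

T_out = -41.7 °C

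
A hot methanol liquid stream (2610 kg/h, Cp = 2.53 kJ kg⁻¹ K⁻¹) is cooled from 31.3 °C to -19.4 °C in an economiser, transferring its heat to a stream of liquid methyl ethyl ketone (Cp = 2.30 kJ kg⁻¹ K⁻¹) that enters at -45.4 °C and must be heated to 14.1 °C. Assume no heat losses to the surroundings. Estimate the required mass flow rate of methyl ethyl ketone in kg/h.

Heat released by hot stream: Q = 2610 × 2.53 × (31.3 − -19.4) = 334790 kJ/h
Energy balance on cold side (adiabatic exchanger): Q = ṁ_c·Cp_c·(T_c,out − T_c,in)
ṁ_c = 334790 / [2.30 × (14.1 − -45.4)] = 2446.4 kg/h

ṁ_c = 2450 kg/h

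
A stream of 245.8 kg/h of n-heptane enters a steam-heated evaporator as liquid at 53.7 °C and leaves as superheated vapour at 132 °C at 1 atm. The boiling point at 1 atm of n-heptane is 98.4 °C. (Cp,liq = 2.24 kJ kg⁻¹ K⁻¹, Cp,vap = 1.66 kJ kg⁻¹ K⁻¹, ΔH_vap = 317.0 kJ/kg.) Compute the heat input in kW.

liquid 53.7→98.4 °C: 100.13 kJ/kg
vaporisation at 98.4 °C: 317 kJ/kg
vapour 98.4→132 °C: 55.776 kJ/kg
Δh = 100.13 + 317 + 55.776 = 472.9 kJ/kg
Q = ṁ·Δh = 245.8 kg/h × 472.9 kJ/kg = 116240 kJ/h
|Q| = 32.289 kW

Q = 32.3 kW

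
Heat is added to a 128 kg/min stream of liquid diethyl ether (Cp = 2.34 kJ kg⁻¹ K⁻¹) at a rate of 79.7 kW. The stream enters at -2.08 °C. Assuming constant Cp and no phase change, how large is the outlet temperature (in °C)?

Q = 79.7 kW = 4782 kJ/min
ΔT = Q/(ṁ·Cp) = 4782/(128×2.34) = 15.966 K
T_out = -2.08 + 15.966 = 13.886 °C

T_out = 13.9 °C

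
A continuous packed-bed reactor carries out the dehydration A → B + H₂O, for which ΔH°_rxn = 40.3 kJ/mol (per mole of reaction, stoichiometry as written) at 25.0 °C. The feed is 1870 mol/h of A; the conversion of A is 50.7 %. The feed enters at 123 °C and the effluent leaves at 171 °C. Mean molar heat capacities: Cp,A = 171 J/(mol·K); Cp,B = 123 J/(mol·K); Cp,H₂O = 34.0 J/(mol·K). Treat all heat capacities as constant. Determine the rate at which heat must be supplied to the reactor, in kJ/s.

Q_in = 14.3 kJ/s

Extent of reaction ξ = 0.507 × 1870 = 948.09 mol/h
Reaction term: ξ·ΔH°_rxn = 948.09 × 40.3 = 38208 kJ/h
Sensible, feed 123→25 °C: -31337 kJ/h
Outlet flows (mol/h): A 921.91, B 948.09, H₂O 948.09
Sensible, products 25→171 °C: 44749 kJ/h
Q = ΔH = 51619 kJ/h = 14.339 kW
Heat supplied = 14.339 kJ/s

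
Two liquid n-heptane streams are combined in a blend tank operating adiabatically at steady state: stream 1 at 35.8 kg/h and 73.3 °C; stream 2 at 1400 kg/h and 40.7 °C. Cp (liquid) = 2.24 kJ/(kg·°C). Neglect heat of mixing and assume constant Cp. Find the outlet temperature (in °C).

T_out = 41.5 °C

No heat crosses the boundary, so H_out = H_in.
Σ ṁᵢCp,ᵢTᵢ = 35.8×2.24×73.3 + 1400×2.24×40.7 = 133510
Σ ṁᵢCp,ᵢ = 35.8×2.24 + 1400×2.24 = 3216.2
T_out = 133510 / 3216.2 = 41.513 °C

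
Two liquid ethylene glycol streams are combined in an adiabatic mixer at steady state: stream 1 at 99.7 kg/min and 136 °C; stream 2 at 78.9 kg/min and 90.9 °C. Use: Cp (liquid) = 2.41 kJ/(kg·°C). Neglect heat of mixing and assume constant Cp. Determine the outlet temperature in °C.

Adiabatic, steady state ⇒ Σ ṁᵢCp,ᵢ(T_out − Tᵢ) = 0
T_out = Σ ṁᵢCp,ᵢTᵢ / Σ ṁᵢCp,ᵢ
      = 49962 / 430.43 = 116.08 °C

T_out = 116 °C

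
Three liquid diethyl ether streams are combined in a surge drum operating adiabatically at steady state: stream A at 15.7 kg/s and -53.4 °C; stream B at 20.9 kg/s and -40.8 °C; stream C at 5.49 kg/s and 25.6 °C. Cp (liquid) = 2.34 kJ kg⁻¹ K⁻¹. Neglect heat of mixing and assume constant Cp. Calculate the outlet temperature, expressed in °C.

T_out = -36.8 °C

Adiabatic, steady state ⇒ Σ ṁᵢCp,ᵢ(T_out − Tᵢ) = 0
Σ ṁᵢCp,ᵢTᵢ = 15.7×2.34×-53.4 + 20.9×2.34×-40.8 + 5.49×2.34×25.6 = -3628.3
Σ ṁᵢCp,ᵢ = 15.7×2.34 + 20.9×2.34 + 5.49×2.34 = 98.491
T_out = -3628.3 / 98.491 = -36.839 °C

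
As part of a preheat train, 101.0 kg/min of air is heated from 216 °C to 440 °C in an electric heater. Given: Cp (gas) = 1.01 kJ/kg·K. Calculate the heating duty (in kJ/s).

Q = ṁ·Cp·ΔT = 101.0 × 1.01 × (440 − 216) = 22850 kJ/min
Converting: 22850 / 60 s = 380.84 kW

Q = 381 kJ/s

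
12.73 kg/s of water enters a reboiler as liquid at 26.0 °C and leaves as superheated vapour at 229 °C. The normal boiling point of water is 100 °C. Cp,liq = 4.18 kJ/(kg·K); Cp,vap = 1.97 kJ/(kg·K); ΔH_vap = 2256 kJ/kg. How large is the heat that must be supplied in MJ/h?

Q = 129000 MJ/h

liquid 26.0→100 °C: 309.32 kJ/kg
vaporisation at 100 °C: 2256 kJ/kg
vapour 100→229 °C: 254.13 kJ/kg
Δh = 309.32 + 2256 + 254.13 = 2819.4 kJ/kg
Q = ṁ·Δh = 12.73 kg/s × 2819.4 kJ/kg = 35892 kJ/s
|Q| = 35892 kW = 129210 MJ/h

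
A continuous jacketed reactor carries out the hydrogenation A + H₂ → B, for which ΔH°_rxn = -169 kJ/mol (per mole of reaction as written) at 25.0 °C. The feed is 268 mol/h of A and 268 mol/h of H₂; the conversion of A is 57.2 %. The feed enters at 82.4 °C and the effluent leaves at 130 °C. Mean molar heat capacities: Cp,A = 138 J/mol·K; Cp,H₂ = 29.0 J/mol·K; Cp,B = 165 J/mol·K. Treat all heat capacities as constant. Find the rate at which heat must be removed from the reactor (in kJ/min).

Q_out = 397 kJ/min

Extent of reaction ξ = 0.572 × 268 = 153.3 mol/h
Reaction term: ξ·ΔH°_rxn = 153.3 × -169 = -25907 kJ/h
Sensible, feed 82.4→25 °C: -2569 kJ/h
Outlet flows (mol/h): A 114.7, H₂ 114.7, B 153.3
Sensible, products 25→130 °C: 4667.2 kJ/h
Q = ΔH = -23809 kJ/h = -6.6136 kW
Heat removed = 396.81 kJ/min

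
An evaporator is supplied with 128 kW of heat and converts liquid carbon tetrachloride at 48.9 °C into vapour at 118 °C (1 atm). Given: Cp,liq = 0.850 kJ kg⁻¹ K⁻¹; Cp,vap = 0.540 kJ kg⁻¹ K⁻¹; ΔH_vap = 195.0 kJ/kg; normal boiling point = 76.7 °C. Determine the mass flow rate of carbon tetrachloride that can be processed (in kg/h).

ṁ = 1910 kg/h

Δh = 0.850×(76.7−48.9) + 195.0 + 0.540×(118−76.7) = 240.93 kJ/kg
Q = 128 kW = 128 kJ/s = 460800 kJ/h
ṁ = Q/Δh = 460800 / 240.93 = 1912.6 kg/h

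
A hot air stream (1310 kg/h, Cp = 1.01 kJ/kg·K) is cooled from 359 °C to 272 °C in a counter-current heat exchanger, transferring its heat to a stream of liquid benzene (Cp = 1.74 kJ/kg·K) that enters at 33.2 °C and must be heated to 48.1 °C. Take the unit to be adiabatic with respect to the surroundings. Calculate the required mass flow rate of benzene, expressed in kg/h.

Heat released by hot stream: Q = 1310 × 1.01 × (359 − 272) = 115110 kJ/h
Energy balance on cold side (adiabatic exchanger): Q = ṁ_c·Cp_c·(T_c,out − T_c,in)
ṁ_c = 115110 / [1.74 × (48.1 − 33.2)] = 4439.9 kg/h

ṁ_c = 4440 kg/h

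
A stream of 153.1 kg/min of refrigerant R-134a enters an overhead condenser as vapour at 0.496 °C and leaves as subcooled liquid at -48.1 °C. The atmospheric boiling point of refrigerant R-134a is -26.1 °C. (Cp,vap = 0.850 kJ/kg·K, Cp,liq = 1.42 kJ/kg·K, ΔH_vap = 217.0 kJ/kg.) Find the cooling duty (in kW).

Q_c = 691 kW

vapour 0.496→-26.1 °C: -22.607 kJ/kg
condensation at -26.1 °C: -217 kJ/kg
liquid -26.1→-48.1 °C: -31.24 kJ/kg
Δh = -22.607 + -217 + -31.24 = -270.85 kJ/kg
Q = ṁ·Δh = 153.1 kg/min × -270.85 kJ/kg = -41467 kJ/min
|Q| = 691.11 kW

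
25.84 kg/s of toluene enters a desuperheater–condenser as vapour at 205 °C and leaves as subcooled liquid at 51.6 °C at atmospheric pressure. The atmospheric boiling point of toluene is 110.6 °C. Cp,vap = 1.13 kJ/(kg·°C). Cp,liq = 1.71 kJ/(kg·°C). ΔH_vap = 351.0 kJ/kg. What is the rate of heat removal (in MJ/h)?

vapour 205→110.6 °C: -106.67 kJ/kg
condensation at 110.6 °C: -351 kJ/kg
liquid 110.6→51.6 °C: -100.89 kJ/kg
Δh = -106.67 + -351 + -100.89 = -558.56 kJ/kg
Q = ṁ·Δh = 25.84 kg/s × -558.56 kJ/kg = -14433 kJ/s
|Q| = 14433 kW = 51960 MJ/h

Q_c = 52000 MJ/h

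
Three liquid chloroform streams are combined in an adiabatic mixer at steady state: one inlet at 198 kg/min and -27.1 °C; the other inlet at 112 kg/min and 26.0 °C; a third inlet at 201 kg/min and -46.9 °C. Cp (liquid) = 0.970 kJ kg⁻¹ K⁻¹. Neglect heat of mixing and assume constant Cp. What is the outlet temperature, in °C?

T_out = -23.2 °C

Adiabatic, steady state ⇒ Σ ṁᵢCp,ᵢ(T_out − Tᵢ) = 0
Σ ṁᵢCp,ᵢTᵢ = 198×0.970×-27.1 + 112×0.970×26.0 + 201×0.970×-46.9 = -11524
Σ ṁᵢCp,ᵢ = 198×0.970 + 112×0.970 + 201×0.970 = 495.67
T_out = -11524 / 495.67 = -23.25 °C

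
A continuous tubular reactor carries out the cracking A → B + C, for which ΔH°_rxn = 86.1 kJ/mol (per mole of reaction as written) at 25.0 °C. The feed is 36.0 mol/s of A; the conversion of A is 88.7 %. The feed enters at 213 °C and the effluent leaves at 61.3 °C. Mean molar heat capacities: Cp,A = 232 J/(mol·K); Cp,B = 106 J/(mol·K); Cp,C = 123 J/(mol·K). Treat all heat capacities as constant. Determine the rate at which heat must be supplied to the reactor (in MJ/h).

Q_in = 5320 MJ/h

Extent of reaction ξ = 0.887 × 36.0 = 31.932 mol/s
Reaction term: ξ·ΔH°_rxn = 31.932 × 86.1 = 2749.3 kJ/s
Sensible, feed 213→25 °C: -1570.2 kJ/s
Outlet flows (mol/s): A 4.068, B 31.932, C 31.932
Sensible, products 25→61.3 °C: 299.7 kJ/s
Q = ΔH = 1478.9 kJ/s = 1478.9 kW
Heat supplied = 5323.9 MJ/h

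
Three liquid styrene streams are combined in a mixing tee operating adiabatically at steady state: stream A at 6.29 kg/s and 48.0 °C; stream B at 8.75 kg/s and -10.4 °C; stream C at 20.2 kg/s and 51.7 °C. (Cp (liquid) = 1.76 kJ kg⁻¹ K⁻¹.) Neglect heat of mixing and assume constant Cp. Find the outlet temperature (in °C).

Energy balance with Q = 0: Σ ṁᵢCp,ᵢ(T_out − Tᵢ) = 0
Σ ṁᵢCp,ᵢTᵢ = 6.29×1.76×48.0 + 8.75×1.76×-10.4 + 20.2×1.76×51.7 = 2209.3
Σ ṁᵢCp,ᵢ = 6.29×1.76 + 8.75×1.76 + 20.2×1.76 = 62.022
T_out = 2209.3 / 62.022 = 35.62 °C

T_out = 35.6 °C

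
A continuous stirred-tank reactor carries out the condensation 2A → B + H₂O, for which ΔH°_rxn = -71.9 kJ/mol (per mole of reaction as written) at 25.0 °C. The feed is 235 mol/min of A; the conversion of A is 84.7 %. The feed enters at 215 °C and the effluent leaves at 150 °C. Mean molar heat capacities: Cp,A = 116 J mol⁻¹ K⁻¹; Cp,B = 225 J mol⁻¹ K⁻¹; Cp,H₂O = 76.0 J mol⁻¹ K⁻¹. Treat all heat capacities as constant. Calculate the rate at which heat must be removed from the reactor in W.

Extent of reaction ξ = 0.847 × 235 / 2 = 99.522 mol/min
Reaction term: ξ·ΔH°_rxn = 99.522 × -71.9 = -7155.7 kJ/min
Sensible, feed 215→25 °C: -5179.4 kJ/min
Outlet flows (mol/min): A 35.955, B 99.522, H₂O 99.522
Sensible, products 25→150 °C: 4265.9 kJ/min
Q = ΔH = -8069.2 kJ/min = -134.49 kW
Heat removed = 134490 W

Q_out = 134000 W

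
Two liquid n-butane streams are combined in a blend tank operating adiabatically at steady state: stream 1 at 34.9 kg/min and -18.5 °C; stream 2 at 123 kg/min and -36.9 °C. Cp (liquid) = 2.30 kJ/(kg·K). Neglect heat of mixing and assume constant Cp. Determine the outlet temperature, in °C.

Adiabatic, steady state ⇒ Σ ṁᵢCp,ᵢ(T_out − Tᵢ) = 0
T_out = Σ ṁᵢCp,ᵢTᵢ / Σ ṁᵢCp,ᵢ
      = -11924 / 363.17 = -32.833 °C

T_out = -32.8 °C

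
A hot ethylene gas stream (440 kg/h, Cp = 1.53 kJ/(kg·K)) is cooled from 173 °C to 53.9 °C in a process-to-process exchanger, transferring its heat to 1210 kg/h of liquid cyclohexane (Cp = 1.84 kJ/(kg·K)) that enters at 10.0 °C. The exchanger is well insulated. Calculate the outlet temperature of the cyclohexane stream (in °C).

T_c,out = 46.0 °C

Heat released by hot stream: Q = 440 × 1.53 × (173 − 53.9) = 80178 kJ/h
Energy balance on cold side (adiabatic exchanger): Q = ṁ_c·Cp_c·(T_c,out − T_c,in)
T_c,out = 10.0 + 80178/(1210 × 1.84) = 46.012 °C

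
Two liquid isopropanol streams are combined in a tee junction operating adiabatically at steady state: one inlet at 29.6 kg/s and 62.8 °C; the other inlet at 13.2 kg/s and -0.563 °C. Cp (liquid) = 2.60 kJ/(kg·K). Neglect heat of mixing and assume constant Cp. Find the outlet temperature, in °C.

T_out = 43.3 °C

Adiabatic, steady state ⇒ Σ ṁᵢCp,ᵢ(T_out − Tᵢ) = 0
T_out = Σ ṁᵢCp,ᵢTᵢ / Σ ṁᵢCp,ᵢ
      = 4813.8 / 111.28 = 43.258 °C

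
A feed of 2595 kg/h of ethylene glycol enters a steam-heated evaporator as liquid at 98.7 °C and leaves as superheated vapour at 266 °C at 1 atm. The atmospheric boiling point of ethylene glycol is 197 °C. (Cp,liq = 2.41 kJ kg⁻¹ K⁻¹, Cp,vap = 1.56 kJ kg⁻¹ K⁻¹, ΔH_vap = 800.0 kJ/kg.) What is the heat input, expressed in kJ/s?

Q = 825 kJ/s

liquid 98.7→197 °C: 236.9 kJ/kg
vaporisation at 197 °C: 800 kJ/kg
vapour 197→266 °C: 107.64 kJ/kg
Δh = 236.9 + 800 + 107.64 = 1144.5 kJ/kg
Q = ṁ·Δh = 2595 kg/h × 1144.5 kJ/kg = 2.9701e+06 kJ/h
|Q| = 825.02 kW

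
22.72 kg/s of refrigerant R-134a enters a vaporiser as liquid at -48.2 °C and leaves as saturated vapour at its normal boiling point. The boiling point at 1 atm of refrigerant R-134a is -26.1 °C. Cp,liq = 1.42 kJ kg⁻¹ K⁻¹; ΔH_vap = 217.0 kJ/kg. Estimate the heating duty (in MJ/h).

Q = 20300 MJ/h

liquid -48.2→-26.1 °C: 31.382 kJ/kg
vaporisation at -26.1 °C: 217 kJ/kg
Δh = 31.382 + 217 = 248.38 kJ/kg
Q = ṁ·Δh = 22.72 kg/s × 248.38 kJ/kg = 5643.2 kJ/s
|Q| = 5643.2 kW = 20316 MJ/h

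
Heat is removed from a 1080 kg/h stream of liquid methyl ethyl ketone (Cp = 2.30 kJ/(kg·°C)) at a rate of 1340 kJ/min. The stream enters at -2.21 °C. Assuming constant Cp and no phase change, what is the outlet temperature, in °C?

T_out = -34.6 °C

Q = 1340 kJ/min = 80400 kJ/h
ΔT = Q/(ṁ·Cp) = 80400/(1080×2.30) = 32.367 K
T_out = -2.21 − 32.367 = -34.577 °C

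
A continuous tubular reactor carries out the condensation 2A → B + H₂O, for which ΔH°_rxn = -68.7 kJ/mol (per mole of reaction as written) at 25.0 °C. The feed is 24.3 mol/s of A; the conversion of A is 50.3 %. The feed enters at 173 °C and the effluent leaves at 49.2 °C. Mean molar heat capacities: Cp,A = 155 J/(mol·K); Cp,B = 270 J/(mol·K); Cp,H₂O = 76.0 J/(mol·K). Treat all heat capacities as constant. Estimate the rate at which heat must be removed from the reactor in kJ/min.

Extent of reaction ξ = 0.503 × 24.3 / 2 = 6.1115 mol/s
Reaction term: ξ·ΔH°_rxn = 6.1115 × -68.7 = -419.86 kJ/s
Sensible, feed 173→25 °C: -557.44 kJ/s
Outlet flows (mol/s): A 12.077, B 6.1115, H₂O 6.1115
Sensible, products 25→49.2 °C: 96.474 kJ/s
Q = ΔH = -880.83 kJ/s = -880.83 kW
Heat removed = 52850 kJ/min

Q_out = 52800 kJ/min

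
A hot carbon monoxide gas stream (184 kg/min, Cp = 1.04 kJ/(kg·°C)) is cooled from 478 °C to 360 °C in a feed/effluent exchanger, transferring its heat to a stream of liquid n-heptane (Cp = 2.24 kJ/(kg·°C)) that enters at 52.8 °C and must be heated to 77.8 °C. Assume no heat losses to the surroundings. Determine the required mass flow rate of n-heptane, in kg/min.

ṁ_c = 403 kg/min

Heat released by hot stream: Q = 184 × 1.04 × (478 − 360) = 22580 kJ/min
Energy balance on cold side (adiabatic exchanger): Q = ṁ_c·Cp_c·(T_c,out − T_c,in)
ṁ_c = 22580 / [2.24 × (77.8 − 52.8)] = 403.22 kg/min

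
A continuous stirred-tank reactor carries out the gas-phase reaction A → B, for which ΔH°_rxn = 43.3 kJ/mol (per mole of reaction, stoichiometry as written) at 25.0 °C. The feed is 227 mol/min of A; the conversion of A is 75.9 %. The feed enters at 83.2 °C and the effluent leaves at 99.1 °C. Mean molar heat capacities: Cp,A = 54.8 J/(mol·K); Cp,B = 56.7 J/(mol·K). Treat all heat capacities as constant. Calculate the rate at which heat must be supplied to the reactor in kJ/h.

Extent of reaction ξ = 0.759 × 227 = 172.29 mol/min
Reaction term: ξ·ΔH°_rxn = 172.29 × 43.3 = 7460.3 kJ/min
Sensible, feed 83.2→25 °C: -723.98 kJ/min
Outlet flows (mol/min): A 54.707, B 172.29
Sensible, products 25→99.1 °C: 946.03 kJ/min
Q = ΔH = 7682.3 kJ/min = 128.04 kW
Heat supplied = 460940 kJ/h

Q_in = 461000 kJ/h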